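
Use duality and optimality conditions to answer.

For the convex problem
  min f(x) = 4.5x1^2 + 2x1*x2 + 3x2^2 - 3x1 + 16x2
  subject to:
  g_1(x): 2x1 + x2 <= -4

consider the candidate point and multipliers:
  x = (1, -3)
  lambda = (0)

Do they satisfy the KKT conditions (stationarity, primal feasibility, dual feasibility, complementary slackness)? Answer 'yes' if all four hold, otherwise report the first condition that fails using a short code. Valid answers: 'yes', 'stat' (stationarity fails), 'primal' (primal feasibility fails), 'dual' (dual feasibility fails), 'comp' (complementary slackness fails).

Gradient of f: grad f(x) = Q x + c = (0, 0)
Constraint values g_i(x) = a_i^T x - b_i:
  g_1((1, -3)) = 3
Stationarity residual: grad f(x) + sum_i lambda_i a_i = (0, 0)
  -> stationarity OK
Primal feasibility (all g_i <= 0): FAILS
Dual feasibility (all lambda_i >= 0): OK
Complementary slackness (lambda_i * g_i(x) = 0 for all i): OK

Verdict: the first failing condition is primal_feasibility -> primal.

primal


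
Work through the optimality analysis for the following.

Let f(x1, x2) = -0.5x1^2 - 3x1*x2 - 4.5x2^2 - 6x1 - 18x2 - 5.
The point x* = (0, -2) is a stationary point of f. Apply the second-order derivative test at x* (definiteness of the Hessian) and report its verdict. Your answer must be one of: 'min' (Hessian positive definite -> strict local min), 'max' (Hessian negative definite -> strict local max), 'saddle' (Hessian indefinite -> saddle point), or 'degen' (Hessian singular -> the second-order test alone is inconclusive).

Compute the Hessian H = grad^2 f:
  H = [[-1, -3], [-3, -9]]
Verify stationarity: grad f(x*) = H x* + g = (0, 0).
Eigenvalues of H: -10, 0.
H has a zero eigenvalue (singular; negative semidefinite but not definite), so H is neither positive definite, negative definite, nor indefinite. The second-order test alone is inconclusive -> degen.
(Indeed, f is constant along the null direction of H through x*, so x* is not a strict local extremum.)

degen


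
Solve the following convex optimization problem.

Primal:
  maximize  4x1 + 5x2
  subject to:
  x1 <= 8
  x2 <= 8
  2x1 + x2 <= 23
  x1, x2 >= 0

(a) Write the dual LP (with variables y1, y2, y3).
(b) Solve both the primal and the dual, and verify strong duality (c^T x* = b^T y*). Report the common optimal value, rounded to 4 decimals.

The standard primal-dual pair for 'max c^T x s.t. A x <= b, x >= 0' is:
  Dual:  min b^T y  s.t.  A^T y >= c,  y >= 0.

So the dual LP is:
  minimize  8y1 + 8y2 + 23y3
  subject to:
    y1 + 2y3 >= 4
    y2 + y3 >= 5
    y1, y2, y3 >= 0

Solving the primal: x* = (7.5, 8).
  primal value c^T x* = 70.
Solving the dual: y* = (0, 3, 2).
  dual value b^T y* = 70.
Strong duality: c^T x* = b^T y*. Confirmed.

70


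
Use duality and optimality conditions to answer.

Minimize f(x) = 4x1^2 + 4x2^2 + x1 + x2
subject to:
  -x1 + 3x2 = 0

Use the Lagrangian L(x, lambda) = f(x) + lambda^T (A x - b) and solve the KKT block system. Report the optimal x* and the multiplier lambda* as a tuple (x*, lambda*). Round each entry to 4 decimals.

Form the Lagrangian:
  L(x, lambda) = (1/2) x^T Q x + c^T x + lambda^T (A x - b)
Stationarity (grad_x L = 0): Q x + c + A^T lambda = 0.
Primal feasibility: A x = b.

This gives the KKT block system:
  [ Q   A^T ] [ x     ]   [-c ]
  [ A    0  ] [ lambda ] = [ b ]

Solving the linear system:
  x*      = (-0.15, -0.05)
  lambda* = (-0.2)
  f(x*)   = -0.1

x* = (-0.15, -0.05), lambda* = (-0.2)


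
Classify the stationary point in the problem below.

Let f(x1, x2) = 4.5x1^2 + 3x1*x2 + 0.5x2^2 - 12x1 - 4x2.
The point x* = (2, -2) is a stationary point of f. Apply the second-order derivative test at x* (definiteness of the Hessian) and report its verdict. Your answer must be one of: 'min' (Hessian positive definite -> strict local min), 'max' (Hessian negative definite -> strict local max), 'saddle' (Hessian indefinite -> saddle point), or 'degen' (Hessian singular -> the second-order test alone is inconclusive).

Compute the Hessian H = grad^2 f:
  H = [[9, 3], [3, 1]]
Verify stationarity: grad f(x*) = H x* + g = (0, 0).
Eigenvalues of H: 0, 10.
H has a zero eigenvalue (singular; positive semidefinite but not definite), so H is neither positive definite, negative definite, nor indefinite. The second-order test alone is inconclusive -> degen.
(Indeed, f is constant along the null direction of H through x*, so x* is not a strict local extremum.)

degen


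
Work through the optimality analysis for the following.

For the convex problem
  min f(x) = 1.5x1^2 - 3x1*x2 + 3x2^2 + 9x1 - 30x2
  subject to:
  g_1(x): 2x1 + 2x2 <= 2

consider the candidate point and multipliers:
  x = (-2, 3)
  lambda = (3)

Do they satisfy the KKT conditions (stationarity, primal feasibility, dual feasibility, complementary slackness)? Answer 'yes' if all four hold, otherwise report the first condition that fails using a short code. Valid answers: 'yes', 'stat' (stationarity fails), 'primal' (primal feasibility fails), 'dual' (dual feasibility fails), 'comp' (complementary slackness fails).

Gradient of f: grad f(x) = Q x + c = (-6, -6)
Constraint values g_i(x) = a_i^T x - b_i:
  g_1((-2, 3)) = 0
Stationarity residual: grad f(x) + sum_i lambda_i a_i = (0, 0)
  -> stationarity OK
Primal feasibility (all g_i <= 0): OK
Dual feasibility (all lambda_i >= 0): OK
Complementary slackness (lambda_i * g_i(x) = 0 for all i): OK

Verdict: yes, KKT holds.

yes


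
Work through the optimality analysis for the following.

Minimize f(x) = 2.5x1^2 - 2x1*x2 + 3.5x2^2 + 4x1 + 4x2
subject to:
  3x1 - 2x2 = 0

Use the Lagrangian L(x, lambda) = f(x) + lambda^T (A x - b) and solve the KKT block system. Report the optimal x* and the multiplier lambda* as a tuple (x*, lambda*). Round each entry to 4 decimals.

Form the Lagrangian:
  L(x, lambda) = (1/2) x^T Q x + c^T x + lambda^T (A x - b)
Stationarity (grad_x L = 0): Q x + c + A^T lambda = 0.
Primal feasibility: A x = b.

This gives the KKT block system:
  [ Q   A^T ] [ x     ]   [-c ]
  [ A    0  ] [ lambda ] = [ b ]

Solving the linear system:
  x*      = (-0.678, -1.0169)
  lambda* = (-0.8814)
  f(x*)   = -3.3898

x* = (-0.678, -1.0169), lambda* = (-0.8814)


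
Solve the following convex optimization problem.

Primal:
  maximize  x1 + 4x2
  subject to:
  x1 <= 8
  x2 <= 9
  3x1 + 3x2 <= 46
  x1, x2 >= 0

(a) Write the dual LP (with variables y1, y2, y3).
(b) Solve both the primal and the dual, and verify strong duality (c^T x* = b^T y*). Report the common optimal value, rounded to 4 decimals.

The standard primal-dual pair for 'max c^T x s.t. A x <= b, x >= 0' is:
  Dual:  min b^T y  s.t.  A^T y >= c,  y >= 0.

So the dual LP is:
  minimize  8y1 + 9y2 + 46y3
  subject to:
    y1 + 3y3 >= 1
    y2 + 3y3 >= 4
    y1, y2, y3 >= 0

Solving the primal: x* = (6.3333, 9).
  primal value c^T x* = 42.3333.
Solving the dual: y* = (0, 3, 0.3333).
  dual value b^T y* = 42.3333.
Strong duality: c^T x* = b^T y*. Confirmed.

42.3333


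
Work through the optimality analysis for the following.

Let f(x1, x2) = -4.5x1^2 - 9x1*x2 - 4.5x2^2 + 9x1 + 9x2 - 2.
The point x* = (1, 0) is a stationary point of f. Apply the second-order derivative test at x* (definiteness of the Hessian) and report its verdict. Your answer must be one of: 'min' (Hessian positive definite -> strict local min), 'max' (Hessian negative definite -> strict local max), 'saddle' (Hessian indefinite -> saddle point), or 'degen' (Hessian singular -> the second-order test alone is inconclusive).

Compute the Hessian H = grad^2 f:
  H = [[-9, -9], [-9, -9]]
Verify stationarity: grad f(x*) = H x* + g = (0, 0).
Eigenvalues of H: -18, 0.
H has a zero eigenvalue (singular; negative semidefinite but not definite), so H is neither positive definite, negative definite, nor indefinite. The second-order test alone is inconclusive -> degen.
(Indeed, f is constant along the null direction of H through x*, so x* is not a strict local extremum.)

degen


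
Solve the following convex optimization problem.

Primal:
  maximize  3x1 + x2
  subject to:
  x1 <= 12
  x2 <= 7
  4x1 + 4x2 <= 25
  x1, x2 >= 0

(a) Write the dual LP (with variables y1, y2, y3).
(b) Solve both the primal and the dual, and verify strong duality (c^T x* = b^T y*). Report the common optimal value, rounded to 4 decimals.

The standard primal-dual pair for 'max c^T x s.t. A x <= b, x >= 0' is:
  Dual:  min b^T y  s.t.  A^T y >= c,  y >= 0.

So the dual LP is:
  minimize  12y1 + 7y2 + 25y3
  subject to:
    y1 + 4y3 >= 3
    y2 + 4y3 >= 1
    y1, y2, y3 >= 0

Solving the primal: x* = (6.25, 0).
  primal value c^T x* = 18.75.
Solving the dual: y* = (0, 0, 0.75).
  dual value b^T y* = 18.75.
Strong duality: c^T x* = b^T y*. Confirmed.

18.75


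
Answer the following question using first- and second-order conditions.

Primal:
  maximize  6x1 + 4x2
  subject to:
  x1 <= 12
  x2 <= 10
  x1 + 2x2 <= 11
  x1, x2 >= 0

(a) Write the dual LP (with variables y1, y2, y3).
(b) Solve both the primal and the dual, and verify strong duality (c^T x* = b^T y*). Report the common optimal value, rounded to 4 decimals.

The standard primal-dual pair for 'max c^T x s.t. A x <= b, x >= 0' is:
  Dual:  min b^T y  s.t.  A^T y >= c,  y >= 0.

So the dual LP is:
  minimize  12y1 + 10y2 + 11y3
  subject to:
    y1 + y3 >= 6
    y2 + 2y3 >= 4
    y1, y2, y3 >= 0

Solving the primal: x* = (11, 0).
  primal value c^T x* = 66.
Solving the dual: y* = (0, 0, 6).
  dual value b^T y* = 66.
Strong duality: c^T x* = b^T y*. Confirmed.

66


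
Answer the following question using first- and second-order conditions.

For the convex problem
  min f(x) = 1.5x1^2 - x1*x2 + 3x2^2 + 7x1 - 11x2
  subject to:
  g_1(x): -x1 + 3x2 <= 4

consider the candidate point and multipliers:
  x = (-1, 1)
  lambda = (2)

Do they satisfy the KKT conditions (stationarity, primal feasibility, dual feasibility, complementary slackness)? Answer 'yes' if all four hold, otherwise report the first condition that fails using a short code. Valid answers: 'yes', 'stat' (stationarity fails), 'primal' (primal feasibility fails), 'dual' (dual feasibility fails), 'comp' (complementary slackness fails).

Gradient of f: grad f(x) = Q x + c = (3, -4)
Constraint values g_i(x) = a_i^T x - b_i:
  g_1((-1, 1)) = 0
Stationarity residual: grad f(x) + sum_i lambda_i a_i = (1, 2)
  -> stationarity FAILS
Primal feasibility (all g_i <= 0): OK
Dual feasibility (all lambda_i >= 0): OK
Complementary slackness (lambda_i * g_i(x) = 0 for all i): OK

Verdict: the first failing condition is stationarity -> stat.

stat


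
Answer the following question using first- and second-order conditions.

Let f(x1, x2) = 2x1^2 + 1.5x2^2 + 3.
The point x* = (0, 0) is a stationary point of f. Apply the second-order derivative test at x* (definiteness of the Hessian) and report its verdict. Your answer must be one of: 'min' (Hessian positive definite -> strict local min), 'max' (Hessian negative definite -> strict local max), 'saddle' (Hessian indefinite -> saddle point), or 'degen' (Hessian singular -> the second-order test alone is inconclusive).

Compute the Hessian H = grad^2 f:
  H = [[4, 0], [0, 3]]
Verify stationarity: grad f(x*) = H x* + g = (0, 0).
Eigenvalues of H: 3, 4.
Both eigenvalues > 0, so H is positive definite -> x* is a strict local min.

min


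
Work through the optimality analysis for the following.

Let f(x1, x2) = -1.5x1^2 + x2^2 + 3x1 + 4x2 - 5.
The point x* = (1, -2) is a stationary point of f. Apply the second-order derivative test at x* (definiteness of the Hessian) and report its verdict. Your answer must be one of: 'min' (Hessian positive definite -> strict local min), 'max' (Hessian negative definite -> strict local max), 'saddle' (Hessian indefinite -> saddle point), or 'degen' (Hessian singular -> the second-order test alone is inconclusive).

Compute the Hessian H = grad^2 f:
  H = [[-3, 0], [0, 2]]
Verify stationarity: grad f(x*) = H x* + g = (0, 0).
Eigenvalues of H: -3, 2.
Eigenvalues have mixed signs, so H is indefinite -> x* is a saddle point.

saddle


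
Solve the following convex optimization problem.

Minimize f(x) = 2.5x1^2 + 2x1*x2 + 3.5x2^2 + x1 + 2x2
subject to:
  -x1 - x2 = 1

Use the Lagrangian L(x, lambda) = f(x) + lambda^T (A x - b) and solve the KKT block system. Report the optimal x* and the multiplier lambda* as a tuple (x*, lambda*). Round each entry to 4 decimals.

Form the Lagrangian:
  L(x, lambda) = (1/2) x^T Q x + c^T x + lambda^T (A x - b)
Stationarity (grad_x L = 0): Q x + c + A^T lambda = 0.
Primal feasibility: A x = b.

This gives the KKT block system:
  [ Q   A^T ] [ x     ]   [-c ]
  [ A    0  ] [ lambda ] = [ b ]

Solving the linear system:
  x*      = (-0.5, -0.5)
  lambda* = (-2.5)
  f(x*)   = 0.5

x* = (-0.5, -0.5), lambda* = (-2.5)


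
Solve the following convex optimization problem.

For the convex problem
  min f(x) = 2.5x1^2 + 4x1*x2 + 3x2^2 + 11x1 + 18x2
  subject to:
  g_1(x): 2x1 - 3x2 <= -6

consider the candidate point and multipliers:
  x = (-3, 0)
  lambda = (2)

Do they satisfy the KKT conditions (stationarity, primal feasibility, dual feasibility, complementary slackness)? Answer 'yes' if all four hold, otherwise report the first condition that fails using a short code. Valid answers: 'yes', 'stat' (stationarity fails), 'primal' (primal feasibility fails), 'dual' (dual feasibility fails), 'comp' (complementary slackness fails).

Gradient of f: grad f(x) = Q x + c = (-4, 6)
Constraint values g_i(x) = a_i^T x - b_i:
  g_1((-3, 0)) = 0
Stationarity residual: grad f(x) + sum_i lambda_i a_i = (0, 0)
  -> stationarity OK
Primal feasibility (all g_i <= 0): OK
Dual feasibility (all lambda_i >= 0): OK
Complementary slackness (lambda_i * g_i(x) = 0 for all i): OK

Verdict: yes, KKT holds.

yes


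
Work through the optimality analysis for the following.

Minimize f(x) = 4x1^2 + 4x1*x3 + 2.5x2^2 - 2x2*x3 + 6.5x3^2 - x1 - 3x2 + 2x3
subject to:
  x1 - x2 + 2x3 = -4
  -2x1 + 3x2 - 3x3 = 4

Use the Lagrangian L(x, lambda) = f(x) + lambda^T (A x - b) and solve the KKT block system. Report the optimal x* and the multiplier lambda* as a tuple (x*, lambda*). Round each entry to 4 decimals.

Form the Lagrangian:
  L(x, lambda) = (1/2) x^T Q x + c^T x + lambda^T (A x - b)
Stationarity (grad_x L = 0): Q x + c + A^T lambda = 0.
Primal feasibility: A x = b.

This gives the KKT block system:
  [ Q   A^T ] [ x     ]   [-c ]
  [ A    0  ] [ lambda ] = [ b ]

Solving the linear system:
  x*      = (0.4, -1.2, -2.8)
  lambda* = (33.8, 12.4)
  f(x*)   = 41.6

x* = (0.4, -1.2, -2.8), lambda* = (33.8, 12.4)


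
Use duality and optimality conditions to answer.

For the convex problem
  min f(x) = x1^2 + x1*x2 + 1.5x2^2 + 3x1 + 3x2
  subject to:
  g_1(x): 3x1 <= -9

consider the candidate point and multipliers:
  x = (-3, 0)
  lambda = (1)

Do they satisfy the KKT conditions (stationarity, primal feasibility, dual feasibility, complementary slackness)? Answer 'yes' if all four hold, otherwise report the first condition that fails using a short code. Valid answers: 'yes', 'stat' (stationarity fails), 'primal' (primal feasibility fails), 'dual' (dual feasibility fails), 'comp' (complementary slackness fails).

Gradient of f: grad f(x) = Q x + c = (-3, 0)
Constraint values g_i(x) = a_i^T x - b_i:
  g_1((-3, 0)) = 0
Stationarity residual: grad f(x) + sum_i lambda_i a_i = (0, 0)
  -> stationarity OK
Primal feasibility (all g_i <= 0): OK
Dual feasibility (all lambda_i >= 0): OK
Complementary slackness (lambda_i * g_i(x) = 0 for all i): OK

Verdict: yes, KKT holds.

yes


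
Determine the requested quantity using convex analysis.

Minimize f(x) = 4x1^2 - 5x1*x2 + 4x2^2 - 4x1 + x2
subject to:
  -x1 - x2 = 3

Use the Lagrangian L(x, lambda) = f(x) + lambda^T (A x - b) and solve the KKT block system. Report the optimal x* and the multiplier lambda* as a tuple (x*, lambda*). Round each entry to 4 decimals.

Form the Lagrangian:
  L(x, lambda) = (1/2) x^T Q x + c^T x + lambda^T (A x - b)
Stationarity (grad_x L = 0): Q x + c + A^T lambda = 0.
Primal feasibility: A x = b.

This gives the KKT block system:
  [ Q   A^T ] [ x     ]   [-c ]
  [ A    0  ] [ lambda ] = [ b ]

Solving the linear system:
  x*      = (-1.3077, -1.6923)
  lambda* = (-6)
  f(x*)   = 10.7692

x* = (-1.3077, -1.6923), lambda* = (-6)


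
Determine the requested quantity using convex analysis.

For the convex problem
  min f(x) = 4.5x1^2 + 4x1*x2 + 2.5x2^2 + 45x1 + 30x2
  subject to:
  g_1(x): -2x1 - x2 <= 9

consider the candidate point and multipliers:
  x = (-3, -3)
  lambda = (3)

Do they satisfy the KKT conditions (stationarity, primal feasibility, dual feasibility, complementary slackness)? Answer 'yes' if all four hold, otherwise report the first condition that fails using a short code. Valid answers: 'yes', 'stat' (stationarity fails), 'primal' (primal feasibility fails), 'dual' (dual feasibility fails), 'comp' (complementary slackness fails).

Gradient of f: grad f(x) = Q x + c = (6, 3)
Constraint values g_i(x) = a_i^T x - b_i:
  g_1((-3, -3)) = 0
Stationarity residual: grad f(x) + sum_i lambda_i a_i = (0, 0)
  -> stationarity OK
Primal feasibility (all g_i <= 0): OK
Dual feasibility (all lambda_i >= 0): OK
Complementary slackness (lambda_i * g_i(x) = 0 for all i): OK

Verdict: yes, KKT holds.

yes


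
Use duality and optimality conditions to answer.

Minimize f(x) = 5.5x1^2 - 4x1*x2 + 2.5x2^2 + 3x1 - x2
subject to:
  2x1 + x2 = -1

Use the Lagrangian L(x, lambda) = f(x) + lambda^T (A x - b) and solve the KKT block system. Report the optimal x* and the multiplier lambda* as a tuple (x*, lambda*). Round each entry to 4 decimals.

Form the Lagrangian:
  L(x, lambda) = (1/2) x^T Q x + c^T x + lambda^T (A x - b)
Stationarity (grad_x L = 0): Q x + c + A^T lambda = 0.
Primal feasibility: A x = b.

This gives the KKT block system:
  [ Q   A^T ] [ x     ]   [-c ]
  [ A    0  ] [ lambda ] = [ b ]

Solving the linear system:
  x*      = (-0.4043, -0.1915)
  lambda* = (0.3404)
  f(x*)   = -0.3404

x* = (-0.4043, -0.1915), lambda* = (0.3404)


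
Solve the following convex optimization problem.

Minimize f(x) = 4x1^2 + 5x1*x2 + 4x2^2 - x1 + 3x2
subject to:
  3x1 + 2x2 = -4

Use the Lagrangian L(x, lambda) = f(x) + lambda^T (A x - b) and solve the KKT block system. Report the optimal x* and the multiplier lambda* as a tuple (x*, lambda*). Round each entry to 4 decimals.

Form the Lagrangian:
  L(x, lambda) = (1/2) x^T Q x + c^T x + lambda^T (A x - b)
Stationarity (grad_x L = 0): Q x + c + A^T lambda = 0.
Primal feasibility: A x = b.

This gives the KKT block system:
  [ Q   A^T ] [ x     ]   [-c ]
  [ A    0  ] [ lambda ] = [ b ]

Solving the linear system:
  x*      = (-0.7727, -0.8409)
  lambda* = (3.7955)
  f(x*)   = 6.7159

x* = (-0.7727, -0.8409), lambda* = (3.7955)


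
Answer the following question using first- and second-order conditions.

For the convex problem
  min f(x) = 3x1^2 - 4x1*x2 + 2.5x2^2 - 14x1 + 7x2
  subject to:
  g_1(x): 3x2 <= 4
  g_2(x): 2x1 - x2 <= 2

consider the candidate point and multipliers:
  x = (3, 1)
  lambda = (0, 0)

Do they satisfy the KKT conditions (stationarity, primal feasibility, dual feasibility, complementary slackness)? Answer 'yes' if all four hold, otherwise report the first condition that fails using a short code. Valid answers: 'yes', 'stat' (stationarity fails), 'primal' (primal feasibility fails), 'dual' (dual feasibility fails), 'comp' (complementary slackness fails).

Gradient of f: grad f(x) = Q x + c = (0, 0)
Constraint values g_i(x) = a_i^T x - b_i:
  g_1((3, 1)) = -1
  g_2((3, 1)) = 3
Stationarity residual: grad f(x) + sum_i lambda_i a_i = (0, 0)
  -> stationarity OK
Primal feasibility (all g_i <= 0): FAILS
Dual feasibility (all lambda_i >= 0): OK
Complementary slackness (lambda_i * g_i(x) = 0 for all i): OK

Verdict: the first failing condition is primal_feasibility -> primal.

primal


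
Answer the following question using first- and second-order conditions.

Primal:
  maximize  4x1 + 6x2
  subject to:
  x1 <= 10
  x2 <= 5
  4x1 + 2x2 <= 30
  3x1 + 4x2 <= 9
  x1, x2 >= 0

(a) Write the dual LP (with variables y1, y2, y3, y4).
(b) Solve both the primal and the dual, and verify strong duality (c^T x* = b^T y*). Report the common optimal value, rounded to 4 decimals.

The standard primal-dual pair for 'max c^T x s.t. A x <= b, x >= 0' is:
  Dual:  min b^T y  s.t.  A^T y >= c,  y >= 0.

So the dual LP is:
  minimize  10y1 + 5y2 + 30y3 + 9y4
  subject to:
    y1 + 4y3 + 3y4 >= 4
    y2 + 2y3 + 4y4 >= 6
    y1, y2, y3, y4 >= 0

Solving the primal: x* = (0, 2.25).
  primal value c^T x* = 13.5.
Solving the dual: y* = (0, 0, 0, 1.5).
  dual value b^T y* = 13.5.
Strong duality: c^T x* = b^T y*. Confirmed.

13.5


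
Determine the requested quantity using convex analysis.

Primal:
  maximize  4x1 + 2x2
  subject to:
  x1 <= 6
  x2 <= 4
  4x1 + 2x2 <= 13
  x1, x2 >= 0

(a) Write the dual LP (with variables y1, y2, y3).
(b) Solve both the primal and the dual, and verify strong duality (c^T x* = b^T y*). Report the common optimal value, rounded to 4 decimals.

The standard primal-dual pair for 'max c^T x s.t. A x <= b, x >= 0' is:
  Dual:  min b^T y  s.t.  A^T y >= c,  y >= 0.

So the dual LP is:
  minimize  6y1 + 4y2 + 13y3
  subject to:
    y1 + 4y3 >= 4
    y2 + 2y3 >= 2
    y1, y2, y3 >= 0

Solving the primal: x* = (3.25, 0).
  primal value c^T x* = 13.
Solving the dual: y* = (0, 0, 1).
  dual value b^T y* = 13.
Strong duality: c^T x* = b^T y*. Confirmed.

13


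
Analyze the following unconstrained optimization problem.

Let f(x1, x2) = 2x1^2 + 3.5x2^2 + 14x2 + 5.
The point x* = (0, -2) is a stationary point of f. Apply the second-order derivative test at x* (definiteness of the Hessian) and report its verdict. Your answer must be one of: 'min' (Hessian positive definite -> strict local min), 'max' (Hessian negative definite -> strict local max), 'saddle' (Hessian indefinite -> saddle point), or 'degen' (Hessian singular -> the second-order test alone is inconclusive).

Compute the Hessian H = grad^2 f:
  H = [[4, 0], [0, 7]]
Verify stationarity: grad f(x*) = H x* + g = (0, 0).
Eigenvalues of H: 4, 7.
Both eigenvalues > 0, so H is positive definite -> x* is a strict local min.

min


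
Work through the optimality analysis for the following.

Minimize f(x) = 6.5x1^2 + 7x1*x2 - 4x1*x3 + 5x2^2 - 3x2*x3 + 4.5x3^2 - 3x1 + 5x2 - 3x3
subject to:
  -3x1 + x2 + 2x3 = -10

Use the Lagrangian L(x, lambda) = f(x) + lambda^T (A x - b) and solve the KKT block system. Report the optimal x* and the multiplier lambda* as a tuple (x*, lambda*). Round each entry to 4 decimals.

Form the Lagrangian:
  L(x, lambda) = (1/2) x^T Q x + c^T x + lambda^T (A x - b)
Stationarity (grad_x L = 0): Q x + c + A^T lambda = 0.
Primal feasibility: A x = b.

This gives the KKT block system:
  [ Q   A^T ] [ x     ]   [-c ]
  [ A    0  ] [ lambda ] = [ b ]

Solving the linear system:
  x*      = (2.319, -2.5431, -0.25)
  lambda* = (3.4483)
  f(x*)   = 7.7802

x* = (2.319, -2.5431, -0.25), lambda* = (3.4483)


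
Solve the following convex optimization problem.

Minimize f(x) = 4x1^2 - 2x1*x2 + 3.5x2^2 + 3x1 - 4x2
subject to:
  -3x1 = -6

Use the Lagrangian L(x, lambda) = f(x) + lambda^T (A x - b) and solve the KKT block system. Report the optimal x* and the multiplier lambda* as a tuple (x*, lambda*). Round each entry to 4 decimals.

Form the Lagrangian:
  L(x, lambda) = (1/2) x^T Q x + c^T x + lambda^T (A x - b)
Stationarity (grad_x L = 0): Q x + c + A^T lambda = 0.
Primal feasibility: A x = b.

This gives the KKT block system:
  [ Q   A^T ] [ x     ]   [-c ]
  [ A    0  ] [ lambda ] = [ b ]

Solving the linear system:
  x*      = (2, 1.1429)
  lambda* = (5.5714)
  f(x*)   = 17.4286

x* = (2, 1.1429), lambda* = (5.5714)


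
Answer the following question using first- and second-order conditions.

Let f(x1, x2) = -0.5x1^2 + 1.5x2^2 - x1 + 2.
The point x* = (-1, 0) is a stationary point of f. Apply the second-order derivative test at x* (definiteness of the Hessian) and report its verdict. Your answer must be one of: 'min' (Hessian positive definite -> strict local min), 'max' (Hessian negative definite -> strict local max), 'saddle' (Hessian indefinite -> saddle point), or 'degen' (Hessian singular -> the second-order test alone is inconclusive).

Compute the Hessian H = grad^2 f:
  H = [[-1, 0], [0, 3]]
Verify stationarity: grad f(x*) = H x* + g = (0, 0).
Eigenvalues of H: -1, 3.
Eigenvalues have mixed signs, so H is indefinite -> x* is a saddle point.

saddle


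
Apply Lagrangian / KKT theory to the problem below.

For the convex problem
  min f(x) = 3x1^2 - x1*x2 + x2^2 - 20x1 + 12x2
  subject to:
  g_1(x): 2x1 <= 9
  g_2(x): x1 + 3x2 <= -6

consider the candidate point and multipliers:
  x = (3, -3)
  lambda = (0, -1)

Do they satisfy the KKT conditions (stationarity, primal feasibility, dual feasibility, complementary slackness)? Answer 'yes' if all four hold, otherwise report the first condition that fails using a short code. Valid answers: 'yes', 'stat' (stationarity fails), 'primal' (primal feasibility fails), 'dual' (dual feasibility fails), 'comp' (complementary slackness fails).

Gradient of f: grad f(x) = Q x + c = (1, 3)
Constraint values g_i(x) = a_i^T x - b_i:
  g_1((3, -3)) = -3
  g_2((3, -3)) = 0
Stationarity residual: grad f(x) + sum_i lambda_i a_i = (0, 0)
  -> stationarity OK
Primal feasibility (all g_i <= 0): OK
Dual feasibility (all lambda_i >= 0): FAILS
Complementary slackness (lambda_i * g_i(x) = 0 for all i): OK

Verdict: the first failing condition is dual_feasibility -> dual.

dual


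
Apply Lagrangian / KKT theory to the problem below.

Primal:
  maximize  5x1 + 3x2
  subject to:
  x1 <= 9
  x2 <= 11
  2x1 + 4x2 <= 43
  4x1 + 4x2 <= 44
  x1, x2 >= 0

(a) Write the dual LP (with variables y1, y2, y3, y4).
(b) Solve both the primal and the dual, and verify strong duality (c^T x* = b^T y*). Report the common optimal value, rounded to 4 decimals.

The standard primal-dual pair for 'max c^T x s.t. A x <= b, x >= 0' is:
  Dual:  min b^T y  s.t.  A^T y >= c,  y >= 0.

So the dual LP is:
  minimize  9y1 + 11y2 + 43y3 + 44y4
  subject to:
    y1 + 2y3 + 4y4 >= 5
    y2 + 4y3 + 4y4 >= 3
    y1, y2, y3, y4 >= 0

Solving the primal: x* = (9, 2).
  primal value c^T x* = 51.
Solving the dual: y* = (2, 0, 0, 0.75).
  dual value b^T y* = 51.
Strong duality: c^T x* = b^T y*. Confirmed.

51


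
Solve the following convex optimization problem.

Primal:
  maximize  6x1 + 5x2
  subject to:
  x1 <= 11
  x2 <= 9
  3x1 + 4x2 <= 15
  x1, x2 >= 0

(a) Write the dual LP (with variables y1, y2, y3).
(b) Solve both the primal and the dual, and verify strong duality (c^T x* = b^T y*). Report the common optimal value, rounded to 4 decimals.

The standard primal-dual pair for 'max c^T x s.t. A x <= b, x >= 0' is:
  Dual:  min b^T y  s.t.  A^T y >= c,  y >= 0.

So the dual LP is:
  minimize  11y1 + 9y2 + 15y3
  subject to:
    y1 + 3y3 >= 6
    y2 + 4y3 >= 5
    y1, y2, y3 >= 0

Solving the primal: x* = (5, 0).
  primal value c^T x* = 30.
Solving the dual: y* = (0, 0, 2).
  dual value b^T y* = 30.
Strong duality: c^T x* = b^T y*. Confirmed.

30


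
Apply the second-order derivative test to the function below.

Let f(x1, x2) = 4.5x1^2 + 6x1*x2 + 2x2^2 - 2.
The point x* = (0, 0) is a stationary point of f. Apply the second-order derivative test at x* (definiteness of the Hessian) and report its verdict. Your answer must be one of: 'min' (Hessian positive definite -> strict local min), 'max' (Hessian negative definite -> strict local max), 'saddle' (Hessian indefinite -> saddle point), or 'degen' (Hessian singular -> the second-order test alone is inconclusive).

Compute the Hessian H = grad^2 f:
  H = [[9, 6], [6, 4]]
Verify stationarity: grad f(x*) = H x* + g = (0, 0).
Eigenvalues of H: 0, 13.
H has a zero eigenvalue (singular; positive semidefinite but not definite), so H is neither positive definite, negative definite, nor indefinite. The second-order test alone is inconclusive -> degen.
(Indeed, f is constant along the null direction of H through x*, so x* is not a strict local extremum.)

degen


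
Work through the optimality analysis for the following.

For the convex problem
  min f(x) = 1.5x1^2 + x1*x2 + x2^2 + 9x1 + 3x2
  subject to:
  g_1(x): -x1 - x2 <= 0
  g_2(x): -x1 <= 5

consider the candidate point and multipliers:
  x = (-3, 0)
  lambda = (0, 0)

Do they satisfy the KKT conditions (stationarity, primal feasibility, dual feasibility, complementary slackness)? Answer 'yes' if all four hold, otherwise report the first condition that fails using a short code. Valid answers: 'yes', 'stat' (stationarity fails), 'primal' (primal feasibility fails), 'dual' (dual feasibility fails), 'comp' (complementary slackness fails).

Gradient of f: grad f(x) = Q x + c = (0, 0)
Constraint values g_i(x) = a_i^T x - b_i:
  g_1((-3, 0)) = 3
  g_2((-3, 0)) = -2
Stationarity residual: grad f(x) + sum_i lambda_i a_i = (0, 0)
  -> stationarity OK
Primal feasibility (all g_i <= 0): FAILS
Dual feasibility (all lambda_i >= 0): OK
Complementary slackness (lambda_i * g_i(x) = 0 for all i): OK

Verdict: the first failing condition is primal_feasibility -> primal.

primal


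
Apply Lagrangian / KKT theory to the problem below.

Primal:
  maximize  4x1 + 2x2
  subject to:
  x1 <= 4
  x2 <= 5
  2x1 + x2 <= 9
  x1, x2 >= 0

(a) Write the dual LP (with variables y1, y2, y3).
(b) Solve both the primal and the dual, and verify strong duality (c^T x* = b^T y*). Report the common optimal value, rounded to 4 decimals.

The standard primal-dual pair for 'max c^T x s.t. A x <= b, x >= 0' is:
  Dual:  min b^T y  s.t.  A^T y >= c,  y >= 0.

So the dual LP is:
  minimize  4y1 + 5y2 + 9y3
  subject to:
    y1 + 2y3 >= 4
    y2 + y3 >= 2
    y1, y2, y3 >= 0

Solving the primal: x* = (2, 5).
  primal value c^T x* = 18.
Solving the dual: y* = (0, 0, 2).
  dual value b^T y* = 18.
Strong duality: c^T x* = b^T y*. Confirmed.

18


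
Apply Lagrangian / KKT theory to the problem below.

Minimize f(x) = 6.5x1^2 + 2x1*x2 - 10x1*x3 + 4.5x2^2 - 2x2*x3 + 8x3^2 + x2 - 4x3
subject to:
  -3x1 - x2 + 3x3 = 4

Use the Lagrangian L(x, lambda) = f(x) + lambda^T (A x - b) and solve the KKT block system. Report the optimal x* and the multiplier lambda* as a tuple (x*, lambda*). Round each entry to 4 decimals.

Form the Lagrangian:
  L(x, lambda) = (1/2) x^T Q x + c^T x + lambda^T (A x - b)
Stationarity (grad_x L = 0): Q x + c + A^T lambda = 0.
Primal feasibility: A x = b.

This gives the KKT block system:
  [ Q   A^T ] [ x     ]   [-c ]
  [ A    0  ] [ lambda ] = [ b ]

Solving the linear system:
  x*      = (-0.3649, -0.358, 0.8491)
  lambda* = (-4.6502)
  f(x*)   = 7.4232

x* = (-0.3649, -0.358, 0.8491), lambda* = (-4.6502)


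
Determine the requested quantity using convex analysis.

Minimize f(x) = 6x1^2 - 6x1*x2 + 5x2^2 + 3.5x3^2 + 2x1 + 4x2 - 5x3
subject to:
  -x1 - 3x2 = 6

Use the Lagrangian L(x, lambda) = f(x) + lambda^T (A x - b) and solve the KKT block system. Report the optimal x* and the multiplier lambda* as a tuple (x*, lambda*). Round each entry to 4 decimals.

Form the Lagrangian:
  L(x, lambda) = (1/2) x^T Q x + c^T x + lambda^T (A x - b)
Stationarity (grad_x L = 0): Q x + c + A^T lambda = 0.
Primal feasibility: A x = b.

This gives the KKT block system:
  [ Q   A^T ] [ x     ]   [-c ]
  [ A    0  ] [ lambda ] = [ b ]

Solving the linear system:
  x*      = (-1.1299, -1.6234, 0.7143)
  lambda* = (-1.8182)
  f(x*)   = -0.7078

x* = (-1.1299, -1.6234, 0.7143), lambda* = (-1.8182)


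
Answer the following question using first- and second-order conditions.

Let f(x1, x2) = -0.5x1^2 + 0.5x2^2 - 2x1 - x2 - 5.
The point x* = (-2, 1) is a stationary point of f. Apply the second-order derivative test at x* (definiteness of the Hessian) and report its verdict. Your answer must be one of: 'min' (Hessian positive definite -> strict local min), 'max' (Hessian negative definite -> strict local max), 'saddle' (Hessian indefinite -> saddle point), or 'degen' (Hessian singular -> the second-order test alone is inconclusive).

Compute the Hessian H = grad^2 f:
  H = [[-1, 0], [0, 1]]
Verify stationarity: grad f(x*) = H x* + g = (0, 0).
Eigenvalues of H: -1, 1.
Eigenvalues have mixed signs, so H is indefinite -> x* is a saddle point.

saddle


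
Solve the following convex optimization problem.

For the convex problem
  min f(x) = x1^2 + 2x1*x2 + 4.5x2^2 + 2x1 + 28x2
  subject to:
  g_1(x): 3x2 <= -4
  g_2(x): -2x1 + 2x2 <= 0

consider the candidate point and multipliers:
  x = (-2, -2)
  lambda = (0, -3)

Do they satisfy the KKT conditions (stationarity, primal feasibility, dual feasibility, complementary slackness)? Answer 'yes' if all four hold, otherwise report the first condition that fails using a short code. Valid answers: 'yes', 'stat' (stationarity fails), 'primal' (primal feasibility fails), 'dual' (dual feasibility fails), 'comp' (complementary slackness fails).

Gradient of f: grad f(x) = Q x + c = (-6, 6)
Constraint values g_i(x) = a_i^T x - b_i:
  g_1((-2, -2)) = -2
  g_2((-2, -2)) = 0
Stationarity residual: grad f(x) + sum_i lambda_i a_i = (0, 0)
  -> stationarity OK
Primal feasibility (all g_i <= 0): OK
Dual feasibility (all lambda_i >= 0): FAILS
Complementary slackness (lambda_i * g_i(x) = 0 for all i): OK

Verdict: the first failing condition is dual_feasibility -> dual.

dual


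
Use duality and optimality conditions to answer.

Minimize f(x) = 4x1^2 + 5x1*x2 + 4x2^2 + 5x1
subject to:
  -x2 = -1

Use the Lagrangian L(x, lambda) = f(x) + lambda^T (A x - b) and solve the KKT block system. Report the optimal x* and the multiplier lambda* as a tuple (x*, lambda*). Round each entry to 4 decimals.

Form the Lagrangian:
  L(x, lambda) = (1/2) x^T Q x + c^T x + lambda^T (A x - b)
Stationarity (grad_x L = 0): Q x + c + A^T lambda = 0.
Primal feasibility: A x = b.

This gives the KKT block system:
  [ Q   A^T ] [ x     ]   [-c ]
  [ A    0  ] [ lambda ] = [ b ]

Solving the linear system:
  x*      = (-1.25, 1)
  lambda* = (1.75)
  f(x*)   = -2.25

x* = (-1.25, 1), lambda* = (1.75)


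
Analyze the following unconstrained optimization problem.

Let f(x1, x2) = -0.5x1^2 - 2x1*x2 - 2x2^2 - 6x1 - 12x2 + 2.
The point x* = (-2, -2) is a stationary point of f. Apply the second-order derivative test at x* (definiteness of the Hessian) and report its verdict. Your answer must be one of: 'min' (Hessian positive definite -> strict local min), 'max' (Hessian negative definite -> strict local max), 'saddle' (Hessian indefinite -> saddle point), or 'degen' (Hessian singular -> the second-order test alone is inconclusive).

Compute the Hessian H = grad^2 f:
  H = [[-1, -2], [-2, -4]]
Verify stationarity: grad f(x*) = H x* + g = (0, 0).
Eigenvalues of H: -5, 0.
H has a zero eigenvalue (singular; negative semidefinite but not definite), so H is neither positive definite, negative definite, nor indefinite. The second-order test alone is inconclusive -> degen.
(Indeed, f is constant along the null direction of H through x*, so x* is not a strict local extremum.)

degen


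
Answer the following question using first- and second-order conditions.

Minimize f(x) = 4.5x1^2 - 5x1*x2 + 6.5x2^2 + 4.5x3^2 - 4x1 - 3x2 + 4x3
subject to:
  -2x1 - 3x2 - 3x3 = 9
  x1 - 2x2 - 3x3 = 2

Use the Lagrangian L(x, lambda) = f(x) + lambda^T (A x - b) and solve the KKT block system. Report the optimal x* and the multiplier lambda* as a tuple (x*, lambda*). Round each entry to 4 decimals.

Form the Lagrangian:
  L(x, lambda) = (1/2) x^T Q x + c^T x + lambda^T (A x - b)
Stationarity (grad_x L = 0): Q x + c + A^T lambda = 0.
Primal feasibility: A x = b.

This gives the KKT block system:
  [ Q   A^T ] [ x     ]   [-c ]
  [ A    0  ] [ lambda ] = [ b ]

Solving the linear system:
  x*      = (-1.9821, -1.0537, -0.6249)
  lambda* = (-5.7041, 5.1626)
  f(x*)   = 24.8005

x* = (-1.9821, -1.0537, -0.6249), lambda* = (-5.7041, 5.1626)


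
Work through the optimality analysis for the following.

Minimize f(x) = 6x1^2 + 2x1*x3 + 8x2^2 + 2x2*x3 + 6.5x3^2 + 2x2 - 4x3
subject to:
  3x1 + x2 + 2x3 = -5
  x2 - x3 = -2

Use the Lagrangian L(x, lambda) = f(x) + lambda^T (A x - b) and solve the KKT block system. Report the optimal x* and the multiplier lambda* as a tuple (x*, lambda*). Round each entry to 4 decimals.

Form the Lagrangian:
  L(x, lambda) = (1/2) x^T Q x + c^T x + lambda^T (A x - b)
Stationarity (grad_x L = 0): Q x + c + A^T lambda = 0.
Primal feasibility: A x = b.

This gives the KKT block system:
  [ Q   A^T ] [ x     ]   [-c ]
  [ A    0  ] [ lambda ] = [ b ]

Solving the linear system:
  x*      = (-1.6829, -1.3171, 0.6829)
  lambda* = (6.2764, 11.4309)
  f(x*)   = 24.439

x* = (-1.6829, -1.3171, 0.6829), lambda* = (6.2764, 11.4309)


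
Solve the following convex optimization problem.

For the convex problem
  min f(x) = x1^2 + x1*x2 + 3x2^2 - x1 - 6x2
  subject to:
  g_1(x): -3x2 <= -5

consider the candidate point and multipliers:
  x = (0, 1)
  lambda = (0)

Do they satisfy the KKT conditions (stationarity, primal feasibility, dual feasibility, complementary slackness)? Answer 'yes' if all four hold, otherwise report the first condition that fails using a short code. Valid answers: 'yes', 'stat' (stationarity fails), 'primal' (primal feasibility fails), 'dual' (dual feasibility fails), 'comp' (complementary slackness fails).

Gradient of f: grad f(x) = Q x + c = (0, 0)
Constraint values g_i(x) = a_i^T x - b_i:
  g_1((0, 1)) = 2
Stationarity residual: grad f(x) + sum_i lambda_i a_i = (0, 0)
  -> stationarity OK
Primal feasibility (all g_i <= 0): FAILS
Dual feasibility (all lambda_i >= 0): OK
Complementary slackness (lambda_i * g_i(x) = 0 for all i): OK

Verdict: the first failing condition is primal_feasibility -> primal.

primal


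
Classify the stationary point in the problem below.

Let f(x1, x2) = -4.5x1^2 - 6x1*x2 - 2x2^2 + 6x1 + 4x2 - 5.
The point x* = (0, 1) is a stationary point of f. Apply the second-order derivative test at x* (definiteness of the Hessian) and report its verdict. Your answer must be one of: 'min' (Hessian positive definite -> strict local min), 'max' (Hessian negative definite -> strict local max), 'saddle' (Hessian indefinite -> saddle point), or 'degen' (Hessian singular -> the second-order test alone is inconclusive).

Compute the Hessian H = grad^2 f:
  H = [[-9, -6], [-6, -4]]
Verify stationarity: grad f(x*) = H x* + g = (0, 0).
Eigenvalues of H: -13, 0.
H has a zero eigenvalue (singular; negative semidefinite but not definite), so H is neither positive definite, negative definite, nor indefinite. The second-order test alone is inconclusive -> degen.
(Indeed, f is constant along the null direction of H through x*, so x* is not a strict local extremum.)

degen


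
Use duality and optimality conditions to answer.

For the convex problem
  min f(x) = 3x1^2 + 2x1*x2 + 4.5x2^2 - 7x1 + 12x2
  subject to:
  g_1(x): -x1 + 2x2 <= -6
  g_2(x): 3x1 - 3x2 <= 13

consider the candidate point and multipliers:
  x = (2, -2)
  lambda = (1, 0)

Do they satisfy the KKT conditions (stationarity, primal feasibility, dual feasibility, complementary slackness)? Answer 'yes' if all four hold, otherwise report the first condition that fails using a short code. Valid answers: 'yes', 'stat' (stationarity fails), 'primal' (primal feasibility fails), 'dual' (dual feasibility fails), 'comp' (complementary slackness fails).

Gradient of f: grad f(x) = Q x + c = (1, -2)
Constraint values g_i(x) = a_i^T x - b_i:
  g_1((2, -2)) = 0
  g_2((2, -2)) = -1
Stationarity residual: grad f(x) + sum_i lambda_i a_i = (0, 0)
  -> stationarity OK
Primal feasibility (all g_i <= 0): OK
Dual feasibility (all lambda_i >= 0): OK
Complementary slackness (lambda_i * g_i(x) = 0 for all i): OK

Verdict: yes, KKT holds.

yes


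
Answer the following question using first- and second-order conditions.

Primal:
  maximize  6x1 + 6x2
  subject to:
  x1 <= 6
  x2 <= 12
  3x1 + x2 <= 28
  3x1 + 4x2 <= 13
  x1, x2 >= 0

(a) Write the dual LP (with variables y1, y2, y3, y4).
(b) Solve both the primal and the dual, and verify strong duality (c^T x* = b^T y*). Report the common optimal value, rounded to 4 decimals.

The standard primal-dual pair for 'max c^T x s.t. A x <= b, x >= 0' is:
  Dual:  min b^T y  s.t.  A^T y >= c,  y >= 0.

So the dual LP is:
  minimize  6y1 + 12y2 + 28y3 + 13y4
  subject to:
    y1 + 3y3 + 3y4 >= 6
    y2 + y3 + 4y4 >= 6
    y1, y2, y3, y4 >= 0

Solving the primal: x* = (4.3333, 0).
  primal value c^T x* = 26.
Solving the dual: y* = (0, 0, 0, 2).
  dual value b^T y* = 26.
Strong duality: c^T x* = b^T y*. Confirmed.

26
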